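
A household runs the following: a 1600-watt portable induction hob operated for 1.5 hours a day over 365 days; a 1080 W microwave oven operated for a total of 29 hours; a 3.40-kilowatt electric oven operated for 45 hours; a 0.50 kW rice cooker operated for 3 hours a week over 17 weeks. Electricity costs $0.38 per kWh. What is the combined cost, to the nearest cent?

$412.61

portable induction hob: Runtime = 1.5 h/day × 365 days = 547.5 h
portable induction hob: 1.6 kW × 547.5 h = 876 kWh
microwave oven: 1.08 kW × 29 h = 31.32 kWh
electric oven: 3.4 kW × 45 h = 153 kWh
rice cooker: Runtime = 3 h/week × 17 weeks = 51 h
rice cooker: 0.5 kW × 51 h = 25.5 kWh
Total energy = 1085.82 kWh
Cost = 1085.82 × $0.38 = $412.61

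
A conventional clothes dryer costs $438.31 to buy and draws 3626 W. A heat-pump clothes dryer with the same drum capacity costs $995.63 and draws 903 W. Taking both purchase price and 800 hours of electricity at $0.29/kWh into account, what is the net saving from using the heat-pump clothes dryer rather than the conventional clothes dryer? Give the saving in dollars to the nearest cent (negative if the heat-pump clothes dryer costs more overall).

conventional clothes dryer: $438.31 + (3626/1000) kW × 800 h × $0.29 = $438.31 + $841.232 = $1279.542
heat-pump clothes dryer: $995.63 + (903/1000) kW × 800 h × $0.29 = $995.63 + $209.496 = $1205.126
Saving = $1279.542 − $1205.126 = $74.416 → $74.42

$74.42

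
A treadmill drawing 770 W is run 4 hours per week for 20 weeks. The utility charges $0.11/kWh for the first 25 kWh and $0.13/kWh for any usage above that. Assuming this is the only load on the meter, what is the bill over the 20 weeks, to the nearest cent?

Runtime = 4 h/week × 20 weeks = 80 h
Energy = 0.77 kW × 80 h = 61.6 kWh
Tier 1 (0–25 kWh): 25 × $0.11 = $2.75
Above 25 kWh: 36.6 × $0.13 = $4.758
Bill = $7.51

$7.51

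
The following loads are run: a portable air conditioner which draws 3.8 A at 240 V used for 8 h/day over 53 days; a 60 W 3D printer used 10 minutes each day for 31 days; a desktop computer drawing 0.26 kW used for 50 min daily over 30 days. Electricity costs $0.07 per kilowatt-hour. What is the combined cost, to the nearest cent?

portable air conditioner: Power = 3.8 A × 240 V = 912 W = 0.912 kW
portable air conditioner: Runtime = 8 h/day × 53 days = 424 h
portable air conditioner: 0.912 kW × 424 h = 386.688 kWh
3D printer: Runtime = 10 min × 31 = 310 min = 5.166666… h
3D printer: 0.06 kW × 5.166666… h = 0.31 kWh
desktop computer: Runtime = 50 min × 30 = 1500 min = 25 h
desktop computer: 0.26 kW × 25 h = 6.5 kWh
Total energy = 393.498 kWh
Cost = 393.498 × $0.07 = $27.54

$27.54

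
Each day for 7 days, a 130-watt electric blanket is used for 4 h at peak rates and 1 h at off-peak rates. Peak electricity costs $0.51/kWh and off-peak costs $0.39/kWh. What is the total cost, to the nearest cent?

$2.21

Peak energy = 0.13 kW × 4 h × 7 = 3.64 kWh
Off-peak energy = 0.13 kW × 1 h × 7 = 0.91 kWh
Cost = 3.64 × $0.51 + 0.91 × $0.39 = $1.8564 + $0.3549 = $2.21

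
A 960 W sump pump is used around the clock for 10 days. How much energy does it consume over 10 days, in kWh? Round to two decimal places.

Runtime = 24 h × 10 = 240 h
Energy = 0.96 kW × 240 h = 230.4 kWh

230.40 kWh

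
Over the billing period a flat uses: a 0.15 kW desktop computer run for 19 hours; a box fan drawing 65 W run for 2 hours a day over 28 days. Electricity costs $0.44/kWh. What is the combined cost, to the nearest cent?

$2.86

desktop computer: 0.15 kW × 19 h = 2.85 kWh
box fan: Runtime = 2 h/day × 28 days = 56 h
box fan: 0.065 kW × 56 h = 3.64 kWh
Total energy = 6.49 kWh
Cost = 6.49 × $0.44 = $2.86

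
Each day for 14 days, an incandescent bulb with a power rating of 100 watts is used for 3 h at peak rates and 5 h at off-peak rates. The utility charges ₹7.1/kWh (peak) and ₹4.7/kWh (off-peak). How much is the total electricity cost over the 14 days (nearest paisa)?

₹62.72

Peak energy = 0.1 kW × 3 h × 14 = 4.2 kWh
Off-peak energy = 0.1 kW × 5 h × 14 = 7 kWh
Cost = 4.2 × ₹7.1 + 7 × ₹4.7 = ₹29.82 + ₹32.9 = ₹62.72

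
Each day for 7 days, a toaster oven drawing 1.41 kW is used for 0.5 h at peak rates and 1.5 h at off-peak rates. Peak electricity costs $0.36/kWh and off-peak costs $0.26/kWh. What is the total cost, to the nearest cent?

$5.63

Peak energy = 1.41 kW × 0.5 h × 7 = 4.935 kWh
Off-peak energy = 1.41 kW × 1.5 h × 7 = 14.805 kWh
Cost = 4.935 × $0.36 + 14.805 × $0.26 = $1.7766 + $3.8493 = $5.63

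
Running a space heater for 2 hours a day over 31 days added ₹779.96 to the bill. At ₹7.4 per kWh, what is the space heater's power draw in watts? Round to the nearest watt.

1700 W

Energy = ₹779.96 ÷ ₹7.4/kWh = 105.4 kWh
Runtime = 2 h/day × 31 days = 62 h
Power = 105.4 kWh ÷ 62 h = 1.7 kW = 1700 W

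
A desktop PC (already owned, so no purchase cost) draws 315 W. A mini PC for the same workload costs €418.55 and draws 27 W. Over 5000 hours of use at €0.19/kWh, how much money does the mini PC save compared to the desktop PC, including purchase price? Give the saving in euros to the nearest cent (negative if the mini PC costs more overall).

desktop PC: €0.00 + (315/1000) kW × 5000 h × €0.19 = €0.00 + €299.25 = €299.25
mini PC: €418.55 + (27/1000) kW × 5000 h × €0.19 = €418.55 + €25.65 = €444.2
Saving = €299.25 − €444.2 = −€144.95

-€144.95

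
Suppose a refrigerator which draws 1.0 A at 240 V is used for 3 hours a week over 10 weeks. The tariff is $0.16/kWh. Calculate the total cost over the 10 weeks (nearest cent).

Power = 1.0 A × 240 V = 240 W = 0.24 kW
Runtime = 3 h/week × 10 weeks = 30 h
Energy = 0.24 kW × 30 h = 7.2 kWh
Cost = 7.2 kWh × $0.16/kWh = $1.15

$1.15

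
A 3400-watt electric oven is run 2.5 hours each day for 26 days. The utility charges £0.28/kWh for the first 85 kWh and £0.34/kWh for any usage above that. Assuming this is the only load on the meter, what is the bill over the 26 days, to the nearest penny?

Runtime = 2.5 h/day × 26 days = 65 h
Energy = 3.4 kW × 65 h = 221 kWh
Tier 1 (0–85 kWh): 85 × £0.28 = £23.8
Above 85 kWh: 136 × £0.34 = £46.24
Bill = £70.04

£70.04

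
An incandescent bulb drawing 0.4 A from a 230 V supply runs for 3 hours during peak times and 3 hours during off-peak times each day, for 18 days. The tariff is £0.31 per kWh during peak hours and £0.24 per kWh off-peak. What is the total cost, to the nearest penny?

£2.73

Power = 0.4 A × 230 V = 92 W = 0.092 kW
Peak energy = 0.092 kW × 3 h × 18 = 4.968 kWh
Off-peak energy = 0.092 kW × 3 h × 18 = 4.968 kWh
Cost = 4.968 × £0.31 + 4.968 × £0.24 = £1.54008 + £1.19232 = £2.73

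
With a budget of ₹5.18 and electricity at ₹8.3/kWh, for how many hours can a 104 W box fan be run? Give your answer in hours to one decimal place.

Energy available = ₹5.18 ÷ ₹8.3/kWh = 0.6241 kWh
Hours = 0.6241 kWh ÷ 0.104 kW = 6.0 h

6.0 h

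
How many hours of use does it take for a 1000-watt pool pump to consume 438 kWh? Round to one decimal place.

438.0 h

Hours = 438 kWh ÷ 1 kW = 438.0 h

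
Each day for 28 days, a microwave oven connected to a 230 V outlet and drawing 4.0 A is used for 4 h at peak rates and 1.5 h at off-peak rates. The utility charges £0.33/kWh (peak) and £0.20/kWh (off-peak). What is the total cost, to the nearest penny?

£41.73

Power = 4.0 A × 230 V = 920 W = 0.92 kW
Peak energy = 0.92 kW × 4 h × 28 = 103.04 kWh
Off-peak energy = 0.92 kW × 1.5 h × 28 = 38.64 kWh
Cost = 103.04 × £0.33 + 38.64 × £0.20 = £34.0032 + £7.728 = £41.73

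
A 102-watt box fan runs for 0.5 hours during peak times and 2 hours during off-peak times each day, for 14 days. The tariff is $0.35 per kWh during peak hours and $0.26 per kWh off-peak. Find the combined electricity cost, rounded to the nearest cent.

$0.99

Peak energy = 0.102 kW × 0.5 h × 14 = 0.714 kWh
Off-peak energy = 0.102 kW × 2 h × 14 = 2.856 kWh
Cost = 0.714 × $0.35 + 2.856 × $0.26 = $0.2499 + $0.74256 = $0.99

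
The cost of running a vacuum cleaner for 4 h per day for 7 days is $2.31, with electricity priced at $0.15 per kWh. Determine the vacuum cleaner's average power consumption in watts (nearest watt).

550 W

Energy = $2.31 ÷ $0.15/kWh = 15.4 kWh
Runtime = 4 h/day × 7 days = 28 h
Power = 15.4 kWh ÷ 28 h = 0.55 kW = 550 W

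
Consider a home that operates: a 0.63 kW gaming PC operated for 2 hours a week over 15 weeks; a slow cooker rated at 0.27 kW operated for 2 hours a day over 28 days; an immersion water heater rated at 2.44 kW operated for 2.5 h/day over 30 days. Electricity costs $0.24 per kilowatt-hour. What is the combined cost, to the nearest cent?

gaming PC: Runtime = 2 h/week × 15 weeks = 30 h
gaming PC: 0.63 kW × 30 h = 18.9 kWh
slow cooker: Runtime = 2 h/day × 28 days = 56 h
slow cooker: 0.27 kW × 56 h = 15.12 kWh
immersion water heater: Runtime = 2.5 h/day × 30 days = 75 h
immersion water heater: 2.44 kW × 75 h = 183 kWh
Total energy = 217.02 kWh
Cost = 217.02 × $0.24 = $52.08

$52.08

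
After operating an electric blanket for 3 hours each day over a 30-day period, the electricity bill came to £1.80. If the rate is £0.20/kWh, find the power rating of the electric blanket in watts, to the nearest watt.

Energy = £1.80 ÷ £0.20/kWh = 9 kWh
Runtime = 3 h/day × 30 days = 90 h
Power = 9 kWh ÷ 90 h = 0.1 kW = 100 W

100 W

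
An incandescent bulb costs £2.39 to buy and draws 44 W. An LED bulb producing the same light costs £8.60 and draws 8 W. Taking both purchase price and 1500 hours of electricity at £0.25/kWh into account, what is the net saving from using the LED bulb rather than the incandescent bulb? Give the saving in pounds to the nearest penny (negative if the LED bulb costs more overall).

incandescent bulb: £2.39 + (44/1000) kW × 1500 h × £0.25 = £2.39 + £16.5 = £18.89
LED bulb: £8.60 + (8/1000) kW × 1500 h × £0.25 = £8.60 + £3 = £11.6
Saving = £18.89 − £11.6 = £7.29

£7.29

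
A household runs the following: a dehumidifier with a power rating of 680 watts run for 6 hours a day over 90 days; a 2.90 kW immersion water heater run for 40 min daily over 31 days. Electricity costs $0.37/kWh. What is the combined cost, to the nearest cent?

$158.04

dehumidifier: Runtime = 6 h/day × 90 days = 540 h
dehumidifier: 0.68 kW × 540 h = 367.2 kWh
immersion water heater: Runtime = 40 min × 31 = 1240 min = 20.666666… h
immersion water heater: 2.9 kW × 20.666666… h = 59.933333… kWh
Total energy = 427.133333… kWh
Cost = 427.133333… × $0.37 = $158.04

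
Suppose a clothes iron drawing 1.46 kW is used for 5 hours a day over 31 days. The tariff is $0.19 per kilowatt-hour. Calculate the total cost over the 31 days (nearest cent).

Runtime = 5 h/day × 31 days = 155 h
Energy = 1.46 kW × 155 h = 226.3 kWh
Cost = 226.3 kWh × $0.19/kWh = $43.00

$43.00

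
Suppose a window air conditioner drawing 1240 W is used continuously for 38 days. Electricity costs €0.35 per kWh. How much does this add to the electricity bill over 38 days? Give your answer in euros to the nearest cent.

Runtime = 24 h × 38 = 912 h
Energy = 1.24 kW × 912 h = 1130.88 kWh
Cost = 1130.88 kWh × €0.35/kWh = €395.81

€395.81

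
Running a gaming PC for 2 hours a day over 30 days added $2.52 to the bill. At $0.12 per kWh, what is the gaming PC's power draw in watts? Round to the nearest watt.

Energy = $2.52 ÷ $0.12/kWh = 21 kWh
Runtime = 2 h/day × 30 days = 60 h
Power = 21 kWh ÷ 60 h = 0.35 kW = 350 W

350 W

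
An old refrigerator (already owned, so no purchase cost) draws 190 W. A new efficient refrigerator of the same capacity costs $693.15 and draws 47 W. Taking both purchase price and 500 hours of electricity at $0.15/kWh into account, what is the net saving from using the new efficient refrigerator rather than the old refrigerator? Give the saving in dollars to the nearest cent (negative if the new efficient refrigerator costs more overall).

-$682.43

old refrigerator: $0.00 + (190/1000) kW × 500 h × $0.15 = $0.00 + $14.25 = $14.25
new efficient refrigerator: $693.15 + (47/1000) kW × 500 h × $0.15 = $693.15 + $3.525 = $696.675
Saving = $14.25 − $696.675 = −$682.425 → -$682.43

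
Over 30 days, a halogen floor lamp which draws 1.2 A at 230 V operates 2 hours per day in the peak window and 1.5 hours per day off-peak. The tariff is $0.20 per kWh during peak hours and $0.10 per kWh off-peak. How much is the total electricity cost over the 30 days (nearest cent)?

$4.55

Power = 1.2 A × 230 V = 276 W = 0.276 kW
Peak energy = 0.276 kW × 2 h × 30 = 16.56 kWh
Off-peak energy = 0.276 kW × 1.5 h × 30 = 12.42 kWh
Cost = 16.56 × $0.20 + 12.42 × $0.10 = $3.312 + $1.242 = $4.55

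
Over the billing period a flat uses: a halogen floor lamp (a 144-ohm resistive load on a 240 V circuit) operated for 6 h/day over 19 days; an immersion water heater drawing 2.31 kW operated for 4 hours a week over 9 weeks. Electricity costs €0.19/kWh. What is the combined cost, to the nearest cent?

€24.46

halogen floor lamp: Power = V²/R = 240²/144 = 400 W = 0.4 kW
halogen floor lamp: Runtime = 6 h/day × 19 days = 114 h
halogen floor lamp: 0.4 kW × 114 h = 45.6 kWh
immersion water heater: Runtime = 4 h/week × 9 weeks = 36 h
immersion water heater: 2.31 kW × 36 h = 83.16 kWh
Total energy = 128.76 kWh
Cost = 128.76 × €0.19 = €24.46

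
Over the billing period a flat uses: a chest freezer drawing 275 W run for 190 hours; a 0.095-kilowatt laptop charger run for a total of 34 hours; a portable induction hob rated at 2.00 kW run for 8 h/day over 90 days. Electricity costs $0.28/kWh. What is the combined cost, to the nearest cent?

chest freezer: 0.275 kW × 190 h = 52.25 kWh
laptop charger: 0.095 kW × 34 h = 3.23 kWh
portable induction hob: Runtime = 8 h/day × 90 days = 720 h
portable induction hob: 2 kW × 720 h = 1440 kWh
Total energy = 1495.48 kWh
Cost = 1495.48 × $0.28 = $418.73

$418.73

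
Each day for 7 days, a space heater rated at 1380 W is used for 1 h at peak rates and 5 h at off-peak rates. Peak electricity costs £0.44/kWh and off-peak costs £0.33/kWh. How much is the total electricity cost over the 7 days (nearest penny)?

£20.19

Peak energy = 1.38 kW × 1 h × 7 = 9.66 kWh
Off-peak energy = 1.38 kW × 5 h × 7 = 48.3 kWh
Cost = 9.66 × £0.44 + 48.3 × £0.33 = £4.2504 + £15.939 = £20.19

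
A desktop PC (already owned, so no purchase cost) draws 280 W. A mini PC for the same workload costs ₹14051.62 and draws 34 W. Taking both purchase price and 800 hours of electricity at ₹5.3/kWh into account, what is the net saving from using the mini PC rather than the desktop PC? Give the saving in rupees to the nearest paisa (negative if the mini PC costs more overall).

desktop PC: ₹0.00 + (280/1000) kW × 800 h × ₹5.3 = ₹0.00 + ₹1187.2 = ₹1187.2
mini PC: ₹14051.62 + (34/1000) kW × 800 h × ₹5.3 = ₹14051.62 + ₹144.16 = ₹14195.78
Saving = ₹1187.2 − ₹14195.78 = −₹13008.58

-₹13008.58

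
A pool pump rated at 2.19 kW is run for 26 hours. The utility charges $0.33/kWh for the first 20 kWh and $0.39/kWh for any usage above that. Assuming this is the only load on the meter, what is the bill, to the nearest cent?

$21.01

Energy = 2.19 kW × 26 h = 56.94 kWh
Tier 1 (0–20 kWh): 20 × $0.33 = $6.6
Above 20 kWh: 36.94 × $0.39 = $14.4066
Bill = $21.01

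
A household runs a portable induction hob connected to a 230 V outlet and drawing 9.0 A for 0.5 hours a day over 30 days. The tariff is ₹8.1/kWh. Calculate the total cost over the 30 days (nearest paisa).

Power = 9.0 A × 230 V = 2070 W = 2.07 kW
Runtime = 0.5 h/day × 30 days = 15 h
Energy = 2.07 kW × 15 h = 31.05 kWh
Cost = 31.05 kWh × ₹8.1/kWh = ₹251.51

₹251.51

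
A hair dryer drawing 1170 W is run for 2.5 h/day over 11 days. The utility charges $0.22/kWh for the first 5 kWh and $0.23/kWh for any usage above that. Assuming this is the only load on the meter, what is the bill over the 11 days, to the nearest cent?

Runtime = 2.5 h/day × 11 days = 27.5 h
Energy = 1.17 kW × 27.5 h = 32.175 kWh
Tier 1 (0–5 kWh): 5 × $0.22 = $1.1
Above 5 kWh: 27.175 × $0.23 = $6.25025
Bill = $7.35

$7.35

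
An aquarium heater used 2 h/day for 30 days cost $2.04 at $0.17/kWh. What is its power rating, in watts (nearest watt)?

Energy = $2.04 ÷ $0.17/kWh = 12 kWh
Runtime = 2 h/day × 30 days = 60 h
Power = 12 kWh ÷ 60 h = 0.2 kW = 200 W

200 W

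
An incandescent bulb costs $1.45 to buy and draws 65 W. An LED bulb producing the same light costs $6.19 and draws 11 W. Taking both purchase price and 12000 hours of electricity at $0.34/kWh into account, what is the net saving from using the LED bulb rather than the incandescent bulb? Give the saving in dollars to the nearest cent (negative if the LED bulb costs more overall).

incandescent bulb: $1.45 + (65/1000) kW × 12000 h × $0.34 = $1.45 + $265.2 = $266.65
LED bulb: $6.19 + (11/1000) kW × 12000 h × $0.34 = $6.19 + $44.88 = $51.07
Saving = $266.65 − $51.07 = $215.58

$215.58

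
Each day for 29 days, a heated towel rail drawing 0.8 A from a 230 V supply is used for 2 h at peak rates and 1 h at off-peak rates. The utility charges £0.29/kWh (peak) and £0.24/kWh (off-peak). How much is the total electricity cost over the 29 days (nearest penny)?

£4.38

Power = 0.8 A × 230 V = 184 W = 0.184 kW
Peak energy = 0.184 kW × 2 h × 29 = 10.672 kWh
Off-peak energy = 0.184 kW × 1 h × 29 = 5.336 kWh
Cost = 10.672 × £0.29 + 5.336 × £0.24 = £3.09488 + £1.28064 = £4.38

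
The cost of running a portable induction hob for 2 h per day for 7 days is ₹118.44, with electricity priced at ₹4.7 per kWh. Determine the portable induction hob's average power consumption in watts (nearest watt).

1800 W

Energy = ₹118.44 ÷ ₹4.7/kWh = 25.2 kWh
Runtime = 2 h/day × 7 days = 14 h
Power = 25.2 kWh ÷ 14 h = 1.8 kW = 1800 W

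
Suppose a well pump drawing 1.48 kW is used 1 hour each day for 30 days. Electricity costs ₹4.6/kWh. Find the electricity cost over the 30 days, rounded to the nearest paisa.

Runtime = 1 h/day × 30 days = 30 h
Energy = 1.48 kW × 30 h = 44.4 kWh
Cost = 44.4 kWh × ₹4.6/kWh = ₹204.24

₹204.24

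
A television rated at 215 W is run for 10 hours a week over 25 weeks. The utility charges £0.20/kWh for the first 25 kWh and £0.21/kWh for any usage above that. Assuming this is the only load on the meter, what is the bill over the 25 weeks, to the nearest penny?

Runtime = 10 h/week × 25 weeks = 250 h
Energy = 0.215 kW × 250 h = 53.75 kWh
Tier 1 (0–25 kWh): 25 × £0.20 = £5
Above 25 kWh: 28.75 × £0.21 = £6.0375
Bill = £11.04

£11.04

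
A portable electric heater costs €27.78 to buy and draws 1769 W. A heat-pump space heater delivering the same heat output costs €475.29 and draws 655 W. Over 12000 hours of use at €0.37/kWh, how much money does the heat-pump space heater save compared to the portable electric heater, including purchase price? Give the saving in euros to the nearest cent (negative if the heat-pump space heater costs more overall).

€4498.65

portable electric heater: €27.78 + (1769/1000) kW × 12000 h × €0.37 = €27.78 + €7854.36 = €7882.14
heat-pump space heater: €475.29 + (655/1000) kW × 12000 h × €0.37 = €475.29 + €2908.2 = €3383.49
Saving = €7882.14 − €3383.49 = €4498.65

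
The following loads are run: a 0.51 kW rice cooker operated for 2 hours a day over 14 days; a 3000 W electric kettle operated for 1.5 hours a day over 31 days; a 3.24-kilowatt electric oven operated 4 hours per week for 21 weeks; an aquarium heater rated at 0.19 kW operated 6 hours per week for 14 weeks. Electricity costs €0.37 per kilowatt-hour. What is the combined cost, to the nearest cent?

€163.50

rice cooker: Runtime = 2 h/day × 14 days = 28 h
rice cooker: 0.51 kW × 28 h = 14.28 kWh
electric kettle: Runtime = 1.5 h/day × 31 days = 46.5 h
electric kettle: 3 kW × 46.5 h = 139.5 kWh
electric oven: Runtime = 4 h/week × 21 weeks = 84 h
electric oven: 3.24 kW × 84 h = 272.16 kWh
aquarium heater: Runtime = 6 h/week × 14 weeks = 84 h
aquarium heater: 0.19 kW × 84 h = 15.96 kWh
Total energy = 441.9 kWh
Cost = 441.9 × €0.37 = €163.50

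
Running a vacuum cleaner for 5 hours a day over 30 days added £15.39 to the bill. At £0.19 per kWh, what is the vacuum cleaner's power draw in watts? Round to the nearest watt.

Energy = £15.39 ÷ £0.19/kWh = 81 kWh
Runtime = 5 h/day × 30 days = 150 h
Power = 81 kWh ÷ 150 h = 0.54 kW = 540 W

540 W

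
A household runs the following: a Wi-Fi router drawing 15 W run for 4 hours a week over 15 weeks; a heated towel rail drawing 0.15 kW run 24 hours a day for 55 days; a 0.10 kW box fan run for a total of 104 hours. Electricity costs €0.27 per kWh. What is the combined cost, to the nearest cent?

Wi-Fi router: Runtime = 4 h/week × 15 weeks = 60 h
Wi-Fi router: 0.015 kW × 60 h = 0.9 kWh
heated towel rail: Runtime = 24 h × 55 = 1320 h
heated towel rail: 0.15 kW × 1320 h = 198 kWh
box fan: 0.1 kW × 104 h = 10.4 kWh
Total energy = 209.3 kWh
Cost = 209.3 × €0.27 = €56.51

€56.51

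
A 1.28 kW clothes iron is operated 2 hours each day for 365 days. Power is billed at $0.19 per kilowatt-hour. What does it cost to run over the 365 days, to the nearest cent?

Runtime = 2 h/day × 365 days = 730 h
Energy = 1.28 kW × 730 h = 934.4 kWh
Cost = 934.4 kWh × $0.19/kWh = $177.54

$177.54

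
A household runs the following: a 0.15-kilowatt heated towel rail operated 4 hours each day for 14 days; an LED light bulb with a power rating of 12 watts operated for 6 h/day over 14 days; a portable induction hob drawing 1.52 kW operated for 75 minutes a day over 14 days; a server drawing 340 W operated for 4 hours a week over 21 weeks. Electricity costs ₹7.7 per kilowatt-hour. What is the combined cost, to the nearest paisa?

heated towel rail: Runtime = 4 h/day × 14 days = 56 h
heated towel rail: 0.15 kW × 56 h = 8.4 kWh
LED light bulb: Runtime = 6 h/day × 14 days = 84 h
LED light bulb: 0.012 kW × 84 h = 1.008 kWh
portable induction hob: Runtime = 75 min × 14 = 1050 min = 17.5 h
portable induction hob: 1.52 kW × 17.5 h = 26.6 kWh
server: Runtime = 4 h/week × 21 weeks = 84 h
server: 0.34 kW × 84 h = 28.56 kWh
Total energy = 64.568 kWh
Cost = 64.568 × ₹7.7 = ₹497.17

₹497.17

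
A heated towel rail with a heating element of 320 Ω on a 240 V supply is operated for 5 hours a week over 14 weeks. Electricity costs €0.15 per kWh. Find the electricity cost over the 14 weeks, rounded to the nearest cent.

€1.89

Power = V²/R = 240²/320 = 180 W = 0.18 kW
Runtime = 5 h/week × 14 weeks = 70 h
Energy = 0.18 kW × 70 h = 12.6 kWh
Cost = 12.6 kWh × €0.15/kWh = €1.89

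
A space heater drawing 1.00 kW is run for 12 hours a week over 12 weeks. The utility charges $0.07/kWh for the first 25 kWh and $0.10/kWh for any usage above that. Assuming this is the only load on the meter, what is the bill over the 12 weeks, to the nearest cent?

Runtime = 12 h/week × 12 weeks = 144 h
Energy = 1 kW × 144 h = 144 kWh
Tier 1 (0–25 kWh): 25 × $0.07 = $1.75
Above 25 kWh: 119 × $0.10 = $11.9
Bill = $13.65

$13.65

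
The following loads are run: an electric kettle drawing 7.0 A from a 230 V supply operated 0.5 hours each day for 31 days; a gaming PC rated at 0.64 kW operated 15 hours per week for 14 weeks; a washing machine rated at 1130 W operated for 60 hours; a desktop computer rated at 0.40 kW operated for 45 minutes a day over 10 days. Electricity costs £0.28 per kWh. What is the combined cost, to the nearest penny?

electric kettle: Power = 7.0 A × 230 V = 1610 W = 1.61 kW
electric kettle: Runtime = 0.5 h/day × 31 days = 15.5 h
electric kettle: 1.61 kW × 15.5 h = 24.955 kWh
gaming PC: Runtime = 15 h/week × 14 weeks = 210 h
gaming PC: 0.64 kW × 210 h = 134.4 kWh
washing machine: 1.13 kW × 60 h = 67.8 kWh
desktop computer: Runtime = 45 min × 10 = 450 min = 7.5 h
desktop computer: 0.4 kW × 7.5 h = 3 kWh
Total energy = 230.155 kWh
Cost = 230.155 × £0.28 = £64.44

£64.44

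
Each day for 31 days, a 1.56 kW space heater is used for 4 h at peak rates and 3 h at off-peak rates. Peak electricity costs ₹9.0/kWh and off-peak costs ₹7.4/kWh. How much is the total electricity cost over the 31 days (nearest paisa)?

₹2814.55

Peak energy = 1.56 kW × 4 h × 31 = 193.44 kWh
Off-peak energy = 1.56 kW × 3 h × 31 = 145.08 kWh
Cost = 193.44 × ₹9.0 + 145.08 × ₹7.4 = ₹1740.96 + ₹1073.592 = ₹2814.55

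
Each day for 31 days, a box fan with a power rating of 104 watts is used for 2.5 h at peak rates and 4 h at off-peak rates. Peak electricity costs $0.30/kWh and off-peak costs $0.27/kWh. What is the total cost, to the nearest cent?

Peak energy = 0.104 kW × 2.5 h × 31 = 8.06 kWh
Off-peak energy = 0.104 kW × 4 h × 31 = 12.896 kWh
Cost = 8.06 × $0.30 + 12.896 × $0.27 = $2.418 + $3.48192 = $5.90

$5.90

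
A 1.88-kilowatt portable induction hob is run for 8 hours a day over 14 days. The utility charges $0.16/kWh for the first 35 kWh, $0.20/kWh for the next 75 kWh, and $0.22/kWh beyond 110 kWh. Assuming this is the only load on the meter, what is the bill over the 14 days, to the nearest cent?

$42.72

Runtime = 8 h/day × 14 days = 112 h
Energy = 1.88 kW × 112 h = 210.56 kWh
Tier 1 (0–35 kWh): 35 × $0.16 = $5.6
Tier 2 (35–110 kWh): 75 × $0.20 = $15
Above 110 kWh: 100.56 × $0.22 = $22.1232
Bill = $42.72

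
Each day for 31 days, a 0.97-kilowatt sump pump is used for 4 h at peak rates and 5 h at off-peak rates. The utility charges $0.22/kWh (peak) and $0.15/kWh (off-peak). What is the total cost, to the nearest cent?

$49.01

Peak energy = 0.97 kW × 4 h × 31 = 120.28 kWh
Off-peak energy = 0.97 kW × 5 h × 31 = 150.35 kWh
Cost = 120.28 × $0.22 + 150.35 × $0.15 = $26.4616 + $22.5525 = $49.01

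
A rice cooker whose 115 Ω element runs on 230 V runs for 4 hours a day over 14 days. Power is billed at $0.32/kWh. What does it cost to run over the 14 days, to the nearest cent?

Power = V²/R = 230²/115 = 460 W = 0.46 kW
Runtime = 4 h/day × 14 days = 56 h
Energy = 0.46 kW × 56 h = 25.76 kWh
Cost = 25.76 kWh × $0.32/kWh = $8.24

$8.24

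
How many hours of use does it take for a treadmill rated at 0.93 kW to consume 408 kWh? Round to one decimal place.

438.7 h

Hours = 408 kWh ÷ 0.93 kW = 438.7 h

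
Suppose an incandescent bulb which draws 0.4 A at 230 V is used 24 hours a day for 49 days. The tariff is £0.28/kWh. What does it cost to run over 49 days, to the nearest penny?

Power = 0.4 A × 230 V = 92 W = 0.092 kW
Runtime = 24 h × 49 = 1176 h
Energy = 0.092 kW × 1176 h = 108.192 kWh
Cost = 108.192 kWh × £0.28/kWh = £30.29

£30.29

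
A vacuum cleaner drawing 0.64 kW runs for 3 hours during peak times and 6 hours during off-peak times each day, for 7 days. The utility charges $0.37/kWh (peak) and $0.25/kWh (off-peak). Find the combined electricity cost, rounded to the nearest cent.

Peak energy = 0.64 kW × 3 h × 7 = 13.44 kWh
Off-peak energy = 0.64 kW × 6 h × 7 = 26.88 kWh
Cost = 13.44 × $0.37 + 26.88 × $0.25 = $4.9728 + $6.72 = $11.69

$11.69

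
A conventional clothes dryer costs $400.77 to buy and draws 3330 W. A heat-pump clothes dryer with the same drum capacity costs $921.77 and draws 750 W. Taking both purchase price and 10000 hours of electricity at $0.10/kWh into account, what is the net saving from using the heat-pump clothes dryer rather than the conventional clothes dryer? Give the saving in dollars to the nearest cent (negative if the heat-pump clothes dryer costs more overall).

$2059.00

conventional clothes dryer: $400.77 + (3330/1000) kW × 10000 h × $0.10 = $400.77 + $3330 = $3730.77
heat-pump clothes dryer: $921.77 + (750/1000) kW × 10000 h × $0.10 = $921.77 + $750 = $1671.77
Saving = $3730.77 − $1671.77 = $2059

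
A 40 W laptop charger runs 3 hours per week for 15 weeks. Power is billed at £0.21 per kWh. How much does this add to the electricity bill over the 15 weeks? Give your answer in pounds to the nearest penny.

Runtime = 3 h/week × 15 weeks = 45 h
Energy = 0.04 kW × 45 h = 1.8 kWh
Cost = 1.8 kWh × £0.21/kWh = £0.38

£0.38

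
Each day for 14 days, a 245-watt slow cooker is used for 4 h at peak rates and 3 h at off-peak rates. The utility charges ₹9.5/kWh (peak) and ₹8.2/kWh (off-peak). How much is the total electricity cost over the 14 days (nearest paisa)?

Peak energy = 0.245 kW × 4 h × 14 = 13.72 kWh
Off-peak energy = 0.245 kW × 3 h × 14 = 10.29 kWh
Cost = 13.72 × ₹9.5 + 10.29 × ₹8.2 = ₹130.34 + ₹84.378 = ₹214.72

₹214.72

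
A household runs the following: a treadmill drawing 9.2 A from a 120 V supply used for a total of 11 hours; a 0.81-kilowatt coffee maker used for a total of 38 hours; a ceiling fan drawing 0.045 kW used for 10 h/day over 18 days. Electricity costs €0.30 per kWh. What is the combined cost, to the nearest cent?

€15.31

treadmill: Power = 9.2 A × 120 V = 1104 W = 1.104 kW
treadmill: 1.104 kW × 11 h = 12.144 kWh
coffee maker: 0.81 kW × 38 h = 30.78 kWh
ceiling fan: Runtime = 10 h/day × 18 days = 180 h
ceiling fan: 0.045 kW × 180 h = 8.1 kWh
Total energy = 51.024 kWh
Cost = 51.024 × €0.30 = €15.31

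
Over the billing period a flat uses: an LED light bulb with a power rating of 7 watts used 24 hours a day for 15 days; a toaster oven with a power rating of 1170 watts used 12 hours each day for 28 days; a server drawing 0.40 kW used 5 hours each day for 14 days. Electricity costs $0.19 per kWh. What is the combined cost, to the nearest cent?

LED light bulb: Runtime = 24 h × 15 = 360 h
LED light bulb: 0.007 kW × 360 h = 2.52 kWh
toaster oven: Runtime = 12 h/day × 28 days = 336 h
toaster oven: 1.17 kW × 336 h = 393.12 kWh
server: Runtime = 5 h/day × 14 days = 70 h
server: 0.4 kW × 70 h = 28 kWh
Total energy = 423.64 kWh
Cost = 423.64 × $0.19 = $80.49

$80.49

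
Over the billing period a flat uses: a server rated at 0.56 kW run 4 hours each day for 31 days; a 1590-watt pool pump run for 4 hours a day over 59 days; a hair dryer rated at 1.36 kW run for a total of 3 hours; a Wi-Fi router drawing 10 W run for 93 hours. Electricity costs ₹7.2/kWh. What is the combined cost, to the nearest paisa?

₹3237.77

server: Runtime = 4 h/day × 31 days = 124 h
server: 0.56 kW × 124 h = 69.44 kWh
pool pump: Runtime = 4 h/day × 59 days = 236 h
pool pump: 1.59 kW × 236 h = 375.24 kWh
hair dryer: 1.36 kW × 3 h = 4.08 kWh
Wi-Fi router: 0.01 kW × 93 h = 0.93 kWh
Total energy = 449.69 kWh
Cost = 449.69 × ₹7.2 = ₹3237.77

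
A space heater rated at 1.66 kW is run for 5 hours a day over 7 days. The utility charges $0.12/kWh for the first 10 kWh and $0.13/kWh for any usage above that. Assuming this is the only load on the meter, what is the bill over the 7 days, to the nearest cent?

$7.45

Runtime = 5 h/day × 7 days = 35 h
Energy = 1.66 kW × 35 h = 58.1 kWh
Tier 1 (0–10 kWh): 10 × $0.12 = $1.2
Above 10 kWh: 48.1 × $0.13 = $6.253
Bill = $7.45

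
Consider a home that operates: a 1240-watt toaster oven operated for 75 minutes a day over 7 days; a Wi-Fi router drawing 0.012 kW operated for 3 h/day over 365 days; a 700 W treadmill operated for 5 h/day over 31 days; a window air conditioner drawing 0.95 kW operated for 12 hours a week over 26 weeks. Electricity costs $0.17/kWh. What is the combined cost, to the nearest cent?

toaster oven: Runtime = 75 min × 7 = 525 min = 8.75 h
toaster oven: 1.24 kW × 8.75 h = 10.85 kWh
Wi-Fi router: Runtime = 3 h/day × 365 days = 1095 h
Wi-Fi router: 0.012 kW × 1095 h = 13.14 kWh
treadmill: Runtime = 5 h/day × 31 days = 155 h
treadmill: 0.7 kW × 155 h = 108.5 kWh
window air conditioner: Runtime = 12 h/week × 26 weeks = 312 h
window air conditioner: 0.95 kW × 312 h = 296.4 kWh
Total energy = 428.89 kWh
Cost = 428.89 × $0.17 = $72.91

$72.91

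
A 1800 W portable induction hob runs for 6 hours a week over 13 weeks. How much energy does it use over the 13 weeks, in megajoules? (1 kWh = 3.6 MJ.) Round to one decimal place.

505.4 MJ

Runtime = 6 h/week × 13 weeks = 78 h
Energy = 1.8 kW × 78 h = 140.4 kWh
= 140.4 × 3.6 MJ = 505.4 MJ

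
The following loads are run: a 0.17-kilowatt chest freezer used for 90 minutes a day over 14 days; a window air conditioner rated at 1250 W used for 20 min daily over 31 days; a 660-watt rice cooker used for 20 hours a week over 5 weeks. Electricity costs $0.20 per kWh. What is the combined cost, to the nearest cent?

chest freezer: Runtime = 90 min × 14 = 1260 min = 21 h
chest freezer: 0.17 kW × 21 h = 3.57 kWh
window air conditioner: Runtime = 20 min × 31 = 620 min = 10.333333… h
window air conditioner: 1.25 kW × 10.333333… h = 12.916666… kWh
rice cooker: Runtime = 20 h/week × 5 weeks = 100 h
rice cooker: 0.66 kW × 100 h = 66 kWh
Total energy = 82.486666… kWh
Cost = 82.486666… × $0.20 = $16.50

$16.50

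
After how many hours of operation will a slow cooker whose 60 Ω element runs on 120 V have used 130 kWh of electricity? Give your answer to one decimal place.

541.7 h

Power = V²/R = 120²/60 = 240 W = 0.24 kW
Hours = 130 kWh ÷ 0.24 kW = 541.7 h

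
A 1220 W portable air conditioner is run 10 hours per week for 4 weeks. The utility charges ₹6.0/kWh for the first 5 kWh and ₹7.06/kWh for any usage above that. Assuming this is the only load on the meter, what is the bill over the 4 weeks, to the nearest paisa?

₹339.23

Runtime = 10 h/week × 4 weeks = 40 h
Energy = 1.22 kW × 40 h = 48.8 kWh
Tier 1 (0–5 kWh): 5 × ₹6.0 = ₹30
Above 5 kWh: 43.8 × ₹7.06 = ₹309.228
Bill = ₹339.23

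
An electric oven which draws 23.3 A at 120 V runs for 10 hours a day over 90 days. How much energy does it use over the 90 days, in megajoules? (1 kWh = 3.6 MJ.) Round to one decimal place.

Power = 23.3 A × 120 V = 2796 W = 2.796 kW
Runtime = 10 h/day × 90 days = 900 h
Energy = 2.796 kW × 900 h = 2516.4 kWh
= 2516.4 × 3.6 MJ = 9059.0 MJ

9059.0 MJ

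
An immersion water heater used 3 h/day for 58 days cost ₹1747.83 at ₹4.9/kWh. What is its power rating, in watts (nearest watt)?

2050 W

Energy = ₹1747.83 ÷ ₹4.9/kWh = 356.7 kWh
Runtime = 3 h/day × 58 days = 174 h
Power = 356.7 kWh ÷ 174 h = 2.05 kW = 2050 W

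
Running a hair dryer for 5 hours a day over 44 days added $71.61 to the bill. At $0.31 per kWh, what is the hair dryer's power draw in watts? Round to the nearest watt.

1050 W

Energy = $71.61 ÷ $0.31/kWh = 231 kWh
Runtime = 5 h/day × 44 days = 220 h
Power = 231 kWh ÷ 220 h = 1.05 kW = 1050 W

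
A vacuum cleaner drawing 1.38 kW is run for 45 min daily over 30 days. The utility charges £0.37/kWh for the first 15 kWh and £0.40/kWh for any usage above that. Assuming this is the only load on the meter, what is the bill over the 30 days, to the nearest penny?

Runtime = 45 min × 30 = 1350 min = 22.5 h
Energy = 1.38 kW × 22.5 h = 31.05 kWh
Tier 1 (0–15 kWh): 15 × £0.37 = £5.55
Above 15 kWh: 16.05 × £0.40 = £6.42
Bill = £11.97

£11.97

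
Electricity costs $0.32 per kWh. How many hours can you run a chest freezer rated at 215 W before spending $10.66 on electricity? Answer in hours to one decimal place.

154.9 h

Energy available = $10.66 ÷ $0.32/kWh = 33.3125 kWh
Hours = 33.3125 kWh ÷ 0.215 kW = 154.9 h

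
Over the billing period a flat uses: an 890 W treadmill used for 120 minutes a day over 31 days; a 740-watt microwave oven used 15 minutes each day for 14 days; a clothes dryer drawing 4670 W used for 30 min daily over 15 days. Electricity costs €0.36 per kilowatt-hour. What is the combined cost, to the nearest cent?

treadmill: Runtime = 120 min × 31 = 3720 min = 62 h
treadmill: 0.89 kW × 62 h = 55.18 kWh
microwave oven: Runtime = 15 min × 14 = 210 min = 3.5 h
microwave oven: 0.74 kW × 3.5 h = 2.59 kWh
clothes dryer: Runtime = 30 min × 15 = 450 min = 7.5 h
clothes dryer: 4.67 kW × 7.5 h = 35.025 kWh
Total energy = 92.795 kWh
Cost = 92.795 × €0.36 = €33.41

€33.41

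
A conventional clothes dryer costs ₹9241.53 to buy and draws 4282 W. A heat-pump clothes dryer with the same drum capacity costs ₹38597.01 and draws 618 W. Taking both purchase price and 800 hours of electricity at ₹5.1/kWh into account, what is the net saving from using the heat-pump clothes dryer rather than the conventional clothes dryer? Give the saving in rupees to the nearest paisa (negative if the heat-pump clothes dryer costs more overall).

-₹14406.36

conventional clothes dryer: ₹9241.53 + (4282/1000) kW × 800 h × ₹5.1 = ₹9241.53 + ₹17470.56 = ₹26712.09
heat-pump clothes dryer: ₹38597.01 + (618/1000) kW × 800 h × ₹5.1 = ₹38597.01 + ₹2521.44 = ₹41118.45
Saving = ₹26712.09 − ₹41118.45 = −₹14406.36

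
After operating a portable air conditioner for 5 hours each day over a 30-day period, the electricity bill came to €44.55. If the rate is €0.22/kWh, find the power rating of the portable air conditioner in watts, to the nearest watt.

1350 W

Energy = €44.55 ÷ €0.22/kWh = 202.5 kWh
Runtime = 5 h/day × 30 days = 150 h
Power = 202.5 kWh ÷ 150 h = 1.35 kW = 1350 W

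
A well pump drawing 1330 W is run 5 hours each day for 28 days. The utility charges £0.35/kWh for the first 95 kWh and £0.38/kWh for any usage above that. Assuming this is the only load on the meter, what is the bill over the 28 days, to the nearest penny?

£67.91

Runtime = 5 h/day × 28 days = 140 h
Energy = 1.33 kW × 140 h = 186.2 kWh
Tier 1 (0–95 kWh): 95 × £0.35 = £33.25
Above 95 kWh: 91.2 × £0.38 = £34.656
Bill = £67.91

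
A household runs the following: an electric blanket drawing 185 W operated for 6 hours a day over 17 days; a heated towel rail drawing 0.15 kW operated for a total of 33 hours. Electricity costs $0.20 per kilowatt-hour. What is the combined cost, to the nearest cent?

electric blanket: Runtime = 6 h/day × 17 days = 102 h
electric blanket: 0.185 kW × 102 h = 18.87 kWh
heated towel rail: 0.15 kW × 33 h = 4.95 kWh
Total energy = 23.82 kWh
Cost = 23.82 × $0.20 = $4.76

$4.76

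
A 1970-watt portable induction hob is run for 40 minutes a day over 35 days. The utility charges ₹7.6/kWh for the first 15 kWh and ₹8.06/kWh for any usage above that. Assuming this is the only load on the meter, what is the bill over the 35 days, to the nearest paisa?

Runtime = 40 min × 35 = 1400 min = 23.333333… h
Energy = 1.97 kW × 23.333333… h = 45.966666… kWh
Tier 1 (0–15 kWh): 15 × ₹7.6 = ₹114
Above 15 kWh: 30.966666… × ₹8.06 = ₹249.591333…
Bill = ₹363.59

₹363.59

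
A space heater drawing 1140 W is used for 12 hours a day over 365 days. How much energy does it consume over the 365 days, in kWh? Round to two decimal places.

4993.20 kWh

Runtime = 12 h/day × 365 days = 4380 h
Energy = 1.14 kW × 4380 h = 4993.2 kWh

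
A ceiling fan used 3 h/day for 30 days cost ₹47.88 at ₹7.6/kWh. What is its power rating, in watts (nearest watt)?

Energy = ₹47.88 ÷ ₹7.6/kWh = 6.3 kWh
Runtime = 3 h/day × 30 days = 90 h
Power = 6.3 kWh ÷ 90 h = 0.07 kW = 70 W

70 W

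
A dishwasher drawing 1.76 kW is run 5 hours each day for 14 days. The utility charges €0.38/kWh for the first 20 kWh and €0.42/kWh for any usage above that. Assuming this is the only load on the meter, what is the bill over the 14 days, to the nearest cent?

€50.94

Runtime = 5 h/day × 14 days = 70 h
Energy = 1.76 kW × 70 h = 123.2 kWh
Tier 1 (0–20 kWh): 20 × €0.38 = €7.6
Above 20 kWh: 103.2 × €0.42 = €43.344
Bill = €50.94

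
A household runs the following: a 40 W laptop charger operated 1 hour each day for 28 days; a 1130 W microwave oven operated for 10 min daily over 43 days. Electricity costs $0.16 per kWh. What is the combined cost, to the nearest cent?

laptop charger: Runtime = 1 h/day × 28 days = 28 h
laptop charger: 0.04 kW × 28 h = 1.12 kWh
microwave oven: Runtime = 10 min × 43 = 430 min = 7.166666… h
microwave oven: 1.13 kW × 7.166666… h = 8.098333… kWh
Total energy = 9.218333… kWh
Cost = 9.218333… × $0.16 = $1.47

$1.47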